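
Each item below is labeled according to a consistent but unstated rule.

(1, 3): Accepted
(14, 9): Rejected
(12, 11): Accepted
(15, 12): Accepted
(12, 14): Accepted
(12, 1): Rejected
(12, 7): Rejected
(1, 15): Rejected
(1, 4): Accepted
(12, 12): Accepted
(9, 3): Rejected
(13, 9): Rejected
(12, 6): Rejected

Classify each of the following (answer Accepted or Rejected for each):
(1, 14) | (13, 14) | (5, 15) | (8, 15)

One predicate separates the groups cleanly: |first − second| ≤ 3.
(1, 14) → |1−14| = 13 → Rejected.
(13, 14) → |13−14| = 1 → Accepted.
(5, 15) → |5−15| = 10 → Rejected.
(8, 15) → |8−15| = 7 → Rejected.

Rejected, Accepted, Rejected, Rejected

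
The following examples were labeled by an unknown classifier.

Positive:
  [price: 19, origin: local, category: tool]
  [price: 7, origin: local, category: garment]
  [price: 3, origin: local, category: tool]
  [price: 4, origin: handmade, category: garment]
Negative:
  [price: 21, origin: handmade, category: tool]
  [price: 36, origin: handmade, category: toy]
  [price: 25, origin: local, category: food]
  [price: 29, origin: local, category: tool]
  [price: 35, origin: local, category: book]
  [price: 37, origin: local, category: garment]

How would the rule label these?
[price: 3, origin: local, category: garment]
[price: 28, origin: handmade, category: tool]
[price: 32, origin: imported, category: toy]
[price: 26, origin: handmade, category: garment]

Positive, Negative, Negative, Negative

The pattern is that an item is 'Positive' exactly when: price ≤ 19.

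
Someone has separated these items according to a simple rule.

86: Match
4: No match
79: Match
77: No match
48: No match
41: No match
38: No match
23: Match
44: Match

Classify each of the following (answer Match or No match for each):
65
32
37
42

Match, No match, Match, No match

Rule: ≡ 2 (mod 7). This holds for each 'Match' example and fails for each 'No match' one.
65: 65 mod 7 = 2, has this property → Match.
32: 32 mod 7 = 4, does not fit → No match.
37: 37 mod 7 = 2, has this property → Match.
42: 42 mod 7 = 0, does not fit → No match.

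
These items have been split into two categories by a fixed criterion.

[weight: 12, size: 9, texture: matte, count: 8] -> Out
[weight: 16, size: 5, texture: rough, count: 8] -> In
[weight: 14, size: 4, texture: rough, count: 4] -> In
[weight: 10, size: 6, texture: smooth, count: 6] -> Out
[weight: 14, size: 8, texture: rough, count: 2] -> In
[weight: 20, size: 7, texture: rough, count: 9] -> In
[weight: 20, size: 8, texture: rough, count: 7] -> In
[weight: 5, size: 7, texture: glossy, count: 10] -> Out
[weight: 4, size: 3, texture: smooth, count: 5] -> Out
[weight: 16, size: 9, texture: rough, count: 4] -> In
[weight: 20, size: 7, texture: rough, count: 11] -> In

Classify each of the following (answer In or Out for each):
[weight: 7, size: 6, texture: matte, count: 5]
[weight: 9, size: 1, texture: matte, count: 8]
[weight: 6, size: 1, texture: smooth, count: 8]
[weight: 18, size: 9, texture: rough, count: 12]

Out, Out, Out, In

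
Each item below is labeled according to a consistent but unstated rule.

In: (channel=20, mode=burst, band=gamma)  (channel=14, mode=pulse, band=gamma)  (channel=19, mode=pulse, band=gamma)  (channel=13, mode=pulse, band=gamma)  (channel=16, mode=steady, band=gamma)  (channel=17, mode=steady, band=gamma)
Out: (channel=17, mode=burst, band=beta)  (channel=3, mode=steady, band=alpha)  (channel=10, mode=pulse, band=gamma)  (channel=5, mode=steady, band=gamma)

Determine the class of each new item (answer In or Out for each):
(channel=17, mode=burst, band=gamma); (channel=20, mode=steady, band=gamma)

Every 'In' example satisfies: band is gamma AND channel ≥ 13. None of the 'Out' examples do.
(channel=17, mode=burst, band=gamma): band is gamma, channel = 17, fits → In. (channel=20, mode=steady, band=gamma): band is gamma, channel = 20, fits → In.

In, In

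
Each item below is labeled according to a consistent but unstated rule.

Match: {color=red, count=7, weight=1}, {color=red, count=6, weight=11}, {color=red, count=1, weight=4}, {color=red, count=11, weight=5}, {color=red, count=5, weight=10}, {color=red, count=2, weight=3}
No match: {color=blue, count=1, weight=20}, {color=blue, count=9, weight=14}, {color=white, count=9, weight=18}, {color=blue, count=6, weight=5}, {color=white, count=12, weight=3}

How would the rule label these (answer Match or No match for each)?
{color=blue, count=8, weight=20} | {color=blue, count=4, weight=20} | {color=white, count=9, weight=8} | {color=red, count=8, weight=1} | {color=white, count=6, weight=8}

No match, No match, No match, Match, No match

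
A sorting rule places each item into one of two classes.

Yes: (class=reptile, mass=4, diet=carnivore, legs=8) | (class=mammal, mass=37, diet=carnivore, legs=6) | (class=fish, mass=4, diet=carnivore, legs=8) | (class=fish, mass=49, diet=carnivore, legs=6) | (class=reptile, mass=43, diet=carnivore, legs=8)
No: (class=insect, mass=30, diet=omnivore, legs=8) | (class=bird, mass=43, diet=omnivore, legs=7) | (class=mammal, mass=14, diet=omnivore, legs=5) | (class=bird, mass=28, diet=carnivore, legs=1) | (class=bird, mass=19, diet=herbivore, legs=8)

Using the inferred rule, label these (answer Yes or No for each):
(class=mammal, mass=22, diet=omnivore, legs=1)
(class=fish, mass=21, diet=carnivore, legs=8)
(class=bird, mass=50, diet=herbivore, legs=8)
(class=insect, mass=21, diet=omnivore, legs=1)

No, Yes, No, No

'Yes' ⟺ diet is carnivore AND legs ≥ 5.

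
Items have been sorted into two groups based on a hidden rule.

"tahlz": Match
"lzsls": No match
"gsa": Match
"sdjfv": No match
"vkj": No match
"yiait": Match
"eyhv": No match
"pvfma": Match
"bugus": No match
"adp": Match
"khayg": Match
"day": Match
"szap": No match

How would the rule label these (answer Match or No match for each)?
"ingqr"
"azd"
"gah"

No match, Match, Match

All 'Match' examples share one property — odd length AND contains 'a' — and every 'No match' example lacks it.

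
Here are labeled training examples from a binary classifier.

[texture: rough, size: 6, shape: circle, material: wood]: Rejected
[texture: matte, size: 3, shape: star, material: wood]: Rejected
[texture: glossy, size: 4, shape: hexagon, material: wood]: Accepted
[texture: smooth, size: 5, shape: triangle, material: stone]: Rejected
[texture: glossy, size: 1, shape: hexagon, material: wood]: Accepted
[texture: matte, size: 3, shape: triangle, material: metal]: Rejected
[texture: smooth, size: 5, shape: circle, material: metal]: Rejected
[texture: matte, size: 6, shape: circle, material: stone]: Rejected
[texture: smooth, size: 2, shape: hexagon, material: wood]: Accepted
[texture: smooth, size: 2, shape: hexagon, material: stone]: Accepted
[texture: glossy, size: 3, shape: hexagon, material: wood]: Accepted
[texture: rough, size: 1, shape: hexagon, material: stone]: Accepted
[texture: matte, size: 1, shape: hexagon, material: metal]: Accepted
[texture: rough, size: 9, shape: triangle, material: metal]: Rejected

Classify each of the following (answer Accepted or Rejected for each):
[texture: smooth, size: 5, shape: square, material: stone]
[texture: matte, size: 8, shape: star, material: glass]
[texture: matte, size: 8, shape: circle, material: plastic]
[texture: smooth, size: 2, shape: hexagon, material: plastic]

The classifier is using: shape is hexagon.
[texture: smooth, size: 5, shape: square, material: stone] — shape is square, hence Rejected.
[texture: matte, size: 8, shape: star, material: glass] — shape is star, hence Rejected.
[texture: matte, size: 8, shape: circle, material: plastic] — shape is circle, hence Rejected.
[texture: smooth, size: 2, shape: hexagon, material: plastic] — shape is hexagon, hence Accepted.

Rejected, Rejected, Rejected, Accepted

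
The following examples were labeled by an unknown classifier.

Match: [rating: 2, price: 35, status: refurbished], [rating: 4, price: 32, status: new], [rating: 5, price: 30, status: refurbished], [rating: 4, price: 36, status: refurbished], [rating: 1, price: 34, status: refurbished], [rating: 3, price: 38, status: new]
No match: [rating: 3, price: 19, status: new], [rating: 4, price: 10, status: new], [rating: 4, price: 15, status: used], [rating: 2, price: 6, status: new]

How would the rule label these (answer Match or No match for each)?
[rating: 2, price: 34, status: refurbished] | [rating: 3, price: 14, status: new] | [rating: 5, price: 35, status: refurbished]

A rule that fits every label: price ≥ 30 — true of each 'Match' example, false of each 'No match' one.
[rating: 2, price: 34, status: refurbished]: price = 34, has this property → Match.
[rating: 3, price: 14, status: new]: price = 14, does not pass → No match.
[rating: 5, price: 35, status: refurbished]: price = 35, has this property → Match.

Match, No match, Match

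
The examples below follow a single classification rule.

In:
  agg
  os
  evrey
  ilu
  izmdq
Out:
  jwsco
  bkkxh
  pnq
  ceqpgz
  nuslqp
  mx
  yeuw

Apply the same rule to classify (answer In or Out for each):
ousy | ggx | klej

Rule: starts with a vowel. This holds for each 'In' example and fails for each 'Out' one.
ousy: starts with 'o' — meets the rule, so In.
ggx: starts with 'g' — lacks this property, so Out.
klej: starts with 'k' — lacks this property, so Out.

In, Out, Out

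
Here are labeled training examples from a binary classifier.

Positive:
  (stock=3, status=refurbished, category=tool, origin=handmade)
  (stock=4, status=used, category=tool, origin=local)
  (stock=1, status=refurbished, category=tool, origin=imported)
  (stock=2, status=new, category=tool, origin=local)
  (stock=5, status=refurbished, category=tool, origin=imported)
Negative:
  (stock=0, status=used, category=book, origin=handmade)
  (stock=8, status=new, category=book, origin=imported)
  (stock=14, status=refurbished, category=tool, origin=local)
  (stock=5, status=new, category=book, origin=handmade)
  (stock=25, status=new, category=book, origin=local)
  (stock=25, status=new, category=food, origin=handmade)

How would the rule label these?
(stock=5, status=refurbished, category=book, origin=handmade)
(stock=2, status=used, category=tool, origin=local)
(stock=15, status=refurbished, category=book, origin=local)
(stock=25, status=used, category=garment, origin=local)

Negative, Positive, Negative, Negative

The simplest hypothesis consistent with all the labels is: category is tool AND stock ≤ 5.
(stock=5, status=refurbished, category=book, origin=handmade) — category is book, stock = 5, hence Negative.
(stock=2, status=used, category=tool, origin=local) — category is tool, stock = 2, hence Positive.
(stock=15, status=refurbished, category=book, origin=local) — category is book, stock = 15, hence Negative.
(stock=25, status=used, category=garment, origin=local) — category is garment, stock = 25, hence Negative.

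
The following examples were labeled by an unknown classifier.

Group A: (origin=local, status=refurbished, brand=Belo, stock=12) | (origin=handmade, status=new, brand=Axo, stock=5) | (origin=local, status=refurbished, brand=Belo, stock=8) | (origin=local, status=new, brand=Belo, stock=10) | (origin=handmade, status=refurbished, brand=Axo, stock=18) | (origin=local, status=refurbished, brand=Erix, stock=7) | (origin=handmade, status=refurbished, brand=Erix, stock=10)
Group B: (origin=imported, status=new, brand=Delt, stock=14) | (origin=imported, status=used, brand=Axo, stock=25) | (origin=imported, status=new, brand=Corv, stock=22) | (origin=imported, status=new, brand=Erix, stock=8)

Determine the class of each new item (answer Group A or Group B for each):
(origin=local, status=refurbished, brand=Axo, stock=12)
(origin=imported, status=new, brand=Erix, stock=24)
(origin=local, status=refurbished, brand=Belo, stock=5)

Group A, Group B, Group A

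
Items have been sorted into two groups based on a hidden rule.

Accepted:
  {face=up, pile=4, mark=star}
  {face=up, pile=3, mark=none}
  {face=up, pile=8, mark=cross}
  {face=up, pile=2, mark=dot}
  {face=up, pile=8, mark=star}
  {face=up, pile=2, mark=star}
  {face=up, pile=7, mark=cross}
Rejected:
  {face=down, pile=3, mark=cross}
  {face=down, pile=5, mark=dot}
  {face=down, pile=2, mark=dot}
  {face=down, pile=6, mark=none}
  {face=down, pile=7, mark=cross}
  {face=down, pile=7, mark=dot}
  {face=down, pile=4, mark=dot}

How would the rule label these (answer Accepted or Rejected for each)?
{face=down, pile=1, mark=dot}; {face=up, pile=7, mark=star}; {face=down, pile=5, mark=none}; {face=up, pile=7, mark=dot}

Rejected, Accepted, Rejected, Accepted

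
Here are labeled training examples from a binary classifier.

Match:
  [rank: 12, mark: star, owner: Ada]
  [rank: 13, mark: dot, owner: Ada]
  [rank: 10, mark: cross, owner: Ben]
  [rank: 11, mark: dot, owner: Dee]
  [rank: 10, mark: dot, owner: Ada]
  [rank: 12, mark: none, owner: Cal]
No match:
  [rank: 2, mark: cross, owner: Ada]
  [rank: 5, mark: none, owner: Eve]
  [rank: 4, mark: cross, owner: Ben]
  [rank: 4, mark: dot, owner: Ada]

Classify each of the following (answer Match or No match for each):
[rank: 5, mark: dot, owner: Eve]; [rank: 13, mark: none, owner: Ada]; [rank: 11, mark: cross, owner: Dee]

No match, Match, Match

The classifier is using: rank ≥ 10.
[rank: 5, mark: dot, owner: Eve] — rank = 5, hence No match.
[rank: 13, mark: none, owner: Ada] — rank = 13, hence Match.
[rank: 11, mark: cross, owner: Dee] — rank = 11, hence Match.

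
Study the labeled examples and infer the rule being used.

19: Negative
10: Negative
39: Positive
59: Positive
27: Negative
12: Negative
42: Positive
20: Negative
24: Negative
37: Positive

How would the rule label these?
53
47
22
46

The rule appears to be: at least 37.
53: 53 ≥ 37 — meets the rule, so Positive.
47: 47 ≥ 37 — meets the rule, so Positive.
22: 22 < 37 — does not fit, so Negative.
46: 46 ≥ 37 — meets the rule, so Positive.

Positive, Positive, Negative, Positive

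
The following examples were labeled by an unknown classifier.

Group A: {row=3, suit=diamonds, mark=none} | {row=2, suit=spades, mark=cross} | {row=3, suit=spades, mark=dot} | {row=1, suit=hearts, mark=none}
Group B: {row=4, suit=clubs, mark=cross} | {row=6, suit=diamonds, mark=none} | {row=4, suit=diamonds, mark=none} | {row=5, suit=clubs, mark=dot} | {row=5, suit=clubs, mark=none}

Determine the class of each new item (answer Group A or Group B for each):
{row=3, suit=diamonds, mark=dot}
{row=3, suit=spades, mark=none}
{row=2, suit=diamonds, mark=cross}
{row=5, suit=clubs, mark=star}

The rule appears to be: row ≤ 3.
{row=3, suit=diamonds, mark=dot}: Group A (row = 3). {row=3, suit=spades, mark=none}: Group A (row = 3). {row=2, suit=diamonds, mark=cross}: Group A (row = 2). {row=5, suit=clubs, mark=star}: Group B (row = 5).

Group A, Group A, Group A, Group B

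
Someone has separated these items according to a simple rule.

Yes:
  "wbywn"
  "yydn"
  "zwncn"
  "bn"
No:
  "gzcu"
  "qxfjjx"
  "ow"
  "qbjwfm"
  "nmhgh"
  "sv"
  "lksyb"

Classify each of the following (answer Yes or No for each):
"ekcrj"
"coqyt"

No, No

All 'Yes' examples share one property — ends with 'n' — and every 'No' example lacks it.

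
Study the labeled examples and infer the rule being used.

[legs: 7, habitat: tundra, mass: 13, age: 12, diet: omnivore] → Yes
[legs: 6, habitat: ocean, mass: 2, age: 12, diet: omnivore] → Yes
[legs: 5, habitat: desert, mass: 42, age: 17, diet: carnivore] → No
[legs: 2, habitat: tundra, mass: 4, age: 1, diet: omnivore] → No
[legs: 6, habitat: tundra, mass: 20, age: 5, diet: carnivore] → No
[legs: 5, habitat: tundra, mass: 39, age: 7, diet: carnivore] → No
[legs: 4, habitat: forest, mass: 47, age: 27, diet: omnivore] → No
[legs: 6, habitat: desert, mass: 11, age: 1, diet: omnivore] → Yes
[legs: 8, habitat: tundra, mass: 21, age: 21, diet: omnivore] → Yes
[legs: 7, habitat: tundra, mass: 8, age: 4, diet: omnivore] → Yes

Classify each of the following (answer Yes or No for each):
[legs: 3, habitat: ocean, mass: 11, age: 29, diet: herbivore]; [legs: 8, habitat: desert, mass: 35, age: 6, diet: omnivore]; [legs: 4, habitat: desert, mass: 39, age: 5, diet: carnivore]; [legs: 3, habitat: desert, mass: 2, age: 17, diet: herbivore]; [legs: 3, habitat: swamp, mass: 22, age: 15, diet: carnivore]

Rule: diet is omnivore AND legs ≥ 5. This holds for each 'Yes' example and fails for each 'No' one.
[legs: 3, habitat: ocean, mass: 11, age: 29, diet: herbivore]: diet is herbivore, legs = 3 — lacks this property, so No. [legs: 8, habitat: desert, mass: 35, age: 6, diet: omnivore]: diet is omnivore, legs = 8 — has this property, so Yes. [legs: 4, habitat: desert, mass: 39, age: 5, diet: carnivore]: diet is carnivore, legs = 4 — lacks this property, so No. [legs: 3, habitat: desert, mass: 2, age: 17, diet: herbivore]: diet is herbivore, legs = 3 — lacks this property, so No. [legs: 3, habitat: swamp, mass: 22, age: 15, diet: carnivore]: diet is carnivore, legs = 3 — lacks this property, so No.

No, Yes, No, No, No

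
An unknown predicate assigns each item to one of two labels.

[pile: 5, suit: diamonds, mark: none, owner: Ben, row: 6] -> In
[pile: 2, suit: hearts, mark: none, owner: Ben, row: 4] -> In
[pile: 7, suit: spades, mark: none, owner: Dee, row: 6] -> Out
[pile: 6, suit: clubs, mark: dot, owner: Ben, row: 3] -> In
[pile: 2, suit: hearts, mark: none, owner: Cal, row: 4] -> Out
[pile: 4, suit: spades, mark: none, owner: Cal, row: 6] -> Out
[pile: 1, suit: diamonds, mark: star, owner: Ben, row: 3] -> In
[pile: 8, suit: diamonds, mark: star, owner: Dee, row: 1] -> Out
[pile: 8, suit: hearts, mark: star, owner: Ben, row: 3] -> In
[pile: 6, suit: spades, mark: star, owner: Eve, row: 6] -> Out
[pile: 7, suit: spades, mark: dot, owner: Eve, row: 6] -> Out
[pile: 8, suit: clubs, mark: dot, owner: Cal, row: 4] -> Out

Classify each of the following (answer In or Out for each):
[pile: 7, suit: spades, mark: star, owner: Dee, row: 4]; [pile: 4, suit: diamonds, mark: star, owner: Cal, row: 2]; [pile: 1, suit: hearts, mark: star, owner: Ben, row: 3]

Out, Out, In

Checking candidate rules against both groups, what survives is: owner is Ben.
[pile: 7, suit: spades, mark: star, owner: Dee, row: 4]: owner is Dee, fails the rule → Out.
[pile: 4, suit: diamonds, mark: star, owner: Cal, row: 2]: owner is Cal, fails the rule → Out.
[pile: 1, suit: hearts, mark: star, owner: Ben, row: 3]: owner is Ben, matches → In.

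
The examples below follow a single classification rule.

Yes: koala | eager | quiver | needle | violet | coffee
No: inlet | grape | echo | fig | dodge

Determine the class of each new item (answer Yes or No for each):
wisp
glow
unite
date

The simplest hypothesis consistent with all the labels is: has ≥ 3 vowels.
wisp: 1 vowel — does not pass, so No. glow: 1 vowel — does not pass, so No. unite: 3 vowels — matches, so Yes. date: 2 vowels — does not pass, so No.

No, No, Yes, No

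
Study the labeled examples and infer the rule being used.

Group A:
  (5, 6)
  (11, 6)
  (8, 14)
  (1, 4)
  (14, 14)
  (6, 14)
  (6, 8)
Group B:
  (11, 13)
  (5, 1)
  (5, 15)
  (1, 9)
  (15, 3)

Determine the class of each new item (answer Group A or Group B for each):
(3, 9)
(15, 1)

All 'Group A' examples share one property — second is even — and every 'Group B' example lacks it.

Group B, Group B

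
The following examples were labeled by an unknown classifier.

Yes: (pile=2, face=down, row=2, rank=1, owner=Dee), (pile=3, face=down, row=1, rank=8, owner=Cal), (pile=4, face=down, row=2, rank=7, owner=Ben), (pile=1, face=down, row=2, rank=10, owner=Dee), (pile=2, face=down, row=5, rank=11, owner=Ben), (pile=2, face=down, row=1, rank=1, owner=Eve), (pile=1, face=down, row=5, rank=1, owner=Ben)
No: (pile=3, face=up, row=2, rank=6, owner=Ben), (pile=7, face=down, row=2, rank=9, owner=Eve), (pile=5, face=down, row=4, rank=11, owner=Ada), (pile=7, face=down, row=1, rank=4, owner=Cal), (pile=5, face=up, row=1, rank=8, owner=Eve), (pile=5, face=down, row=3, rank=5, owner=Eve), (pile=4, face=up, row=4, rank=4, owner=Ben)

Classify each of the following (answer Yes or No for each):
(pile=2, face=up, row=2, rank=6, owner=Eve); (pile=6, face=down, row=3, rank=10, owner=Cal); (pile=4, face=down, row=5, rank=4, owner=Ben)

No, No, Yes

Every 'Yes' example satisfies: face is down AND pile ≤ 4. None of the 'No' examples do.
(pile=2, face=up, row=2, rank=6, owner=Eve): face is up, pile = 2, does not satisfy this → No.
(pile=6, face=down, row=3, rank=10, owner=Cal): face is down, pile = 6, does not satisfy this → No.
(pile=4, face=down, row=5, rank=4, owner=Ben): face is down, pile = 4, meets the rule → Yes.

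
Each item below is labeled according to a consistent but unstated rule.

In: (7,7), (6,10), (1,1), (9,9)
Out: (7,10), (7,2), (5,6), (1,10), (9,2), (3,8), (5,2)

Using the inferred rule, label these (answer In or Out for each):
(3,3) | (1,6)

A rule that fits every label: sum is even — true of each 'In' example, false of each 'Out' one.
(3,3): 3+3 = 6 — passes, so In.
(1,6): 1+6 = 7 — fails the rule, so Out.

In, Out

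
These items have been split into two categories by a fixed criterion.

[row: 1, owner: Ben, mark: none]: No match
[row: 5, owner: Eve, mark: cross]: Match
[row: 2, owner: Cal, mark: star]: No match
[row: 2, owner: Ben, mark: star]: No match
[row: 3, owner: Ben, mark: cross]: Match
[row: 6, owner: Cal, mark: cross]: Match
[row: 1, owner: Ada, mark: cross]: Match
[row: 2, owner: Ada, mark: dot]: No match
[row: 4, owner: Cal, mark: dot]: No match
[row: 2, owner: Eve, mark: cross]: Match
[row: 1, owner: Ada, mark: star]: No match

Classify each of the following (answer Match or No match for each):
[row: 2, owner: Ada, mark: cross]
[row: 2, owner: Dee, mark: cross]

Match, Match

The common property of the 'Match' items is: mark is cross. No 'No match' item has it.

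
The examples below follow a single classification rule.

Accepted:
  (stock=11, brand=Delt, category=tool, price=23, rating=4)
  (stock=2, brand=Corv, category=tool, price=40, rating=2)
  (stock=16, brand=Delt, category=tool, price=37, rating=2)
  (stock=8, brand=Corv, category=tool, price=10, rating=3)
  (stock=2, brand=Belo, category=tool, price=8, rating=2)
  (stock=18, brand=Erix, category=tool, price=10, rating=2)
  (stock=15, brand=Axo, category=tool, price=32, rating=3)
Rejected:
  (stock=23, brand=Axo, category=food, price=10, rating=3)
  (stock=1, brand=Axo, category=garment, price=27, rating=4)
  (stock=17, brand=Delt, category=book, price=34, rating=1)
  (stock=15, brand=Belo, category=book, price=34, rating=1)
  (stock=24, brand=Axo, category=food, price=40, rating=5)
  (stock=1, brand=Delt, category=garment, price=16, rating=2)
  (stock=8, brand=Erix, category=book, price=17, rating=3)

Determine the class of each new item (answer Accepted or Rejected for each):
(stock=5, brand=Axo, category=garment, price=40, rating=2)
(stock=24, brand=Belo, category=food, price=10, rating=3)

The pattern is that an item is 'Accepted' exactly when: category is tool.
(stock=5, brand=Axo, category=garment, price=40, rating=2): category is garment — doesn't match, so Rejected. (stock=24, brand=Belo, category=food, price=10, rating=3): category is food — doesn't match, so Rejected.

Rejected, Rejected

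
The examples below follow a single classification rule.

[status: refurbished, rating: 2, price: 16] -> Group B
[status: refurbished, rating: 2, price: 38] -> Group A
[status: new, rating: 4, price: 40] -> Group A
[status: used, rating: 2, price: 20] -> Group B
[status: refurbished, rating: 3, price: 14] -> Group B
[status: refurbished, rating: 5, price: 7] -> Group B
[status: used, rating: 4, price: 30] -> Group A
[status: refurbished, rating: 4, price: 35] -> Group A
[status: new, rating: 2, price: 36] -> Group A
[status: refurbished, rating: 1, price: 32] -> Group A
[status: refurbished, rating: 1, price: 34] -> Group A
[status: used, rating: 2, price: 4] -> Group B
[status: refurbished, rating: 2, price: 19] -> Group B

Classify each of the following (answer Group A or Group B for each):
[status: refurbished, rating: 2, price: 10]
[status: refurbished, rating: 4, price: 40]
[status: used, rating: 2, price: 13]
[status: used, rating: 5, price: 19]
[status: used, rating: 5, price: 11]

Group B, Group A, Group B, Group B, Group B

One predicate separates the groups cleanly: price ≥ 30.
[status: refurbished, rating: 2, price: 10]: price = 10, lacks this property → Group B.
[status: refurbished, rating: 4, price: 40]: price = 40, has this property → Group A.
[status: used, rating: 2, price: 13]: price = 13, lacks this property → Group B.
[status: used, rating: 5, price: 19]: price = 19, lacks this property → Group B.
[status: used, rating: 5, price: 11]: price = 11, lacks this property → Group B.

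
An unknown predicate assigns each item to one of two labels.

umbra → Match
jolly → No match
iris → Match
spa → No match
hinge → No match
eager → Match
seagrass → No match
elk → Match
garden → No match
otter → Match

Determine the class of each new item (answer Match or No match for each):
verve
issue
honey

No match, Match, No match

A rule that fits every label: starts with a vowel — true of each 'Match' example, false of each 'No match' one.
verve — starts with 'v', hence No match.
issue — starts with 'i', hence Match.
honey — starts with 'h', hence No match.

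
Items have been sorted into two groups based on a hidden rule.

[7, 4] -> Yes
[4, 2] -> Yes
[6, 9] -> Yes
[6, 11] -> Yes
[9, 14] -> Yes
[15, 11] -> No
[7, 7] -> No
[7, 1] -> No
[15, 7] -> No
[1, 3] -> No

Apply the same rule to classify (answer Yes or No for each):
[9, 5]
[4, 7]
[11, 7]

A rule that fits every label: product is even — true of each 'Yes' example, false of each 'No' one.
[9, 5]: No (9·5 = 45). [4, 7]: Yes (4·7 = 28). [11, 7]: No (11·7 = 77).

No, Yes, No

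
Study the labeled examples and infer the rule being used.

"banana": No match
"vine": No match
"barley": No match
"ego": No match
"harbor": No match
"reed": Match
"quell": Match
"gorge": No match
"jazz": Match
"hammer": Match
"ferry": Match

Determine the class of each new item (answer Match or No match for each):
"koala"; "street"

No match, Match

The common property of the 'Match' items is: has a double letter. No 'No match' item has it.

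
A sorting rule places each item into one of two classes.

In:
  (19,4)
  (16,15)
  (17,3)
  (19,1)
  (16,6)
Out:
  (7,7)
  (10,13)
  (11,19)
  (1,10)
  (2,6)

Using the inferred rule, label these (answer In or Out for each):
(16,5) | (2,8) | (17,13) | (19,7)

In, Out, In, In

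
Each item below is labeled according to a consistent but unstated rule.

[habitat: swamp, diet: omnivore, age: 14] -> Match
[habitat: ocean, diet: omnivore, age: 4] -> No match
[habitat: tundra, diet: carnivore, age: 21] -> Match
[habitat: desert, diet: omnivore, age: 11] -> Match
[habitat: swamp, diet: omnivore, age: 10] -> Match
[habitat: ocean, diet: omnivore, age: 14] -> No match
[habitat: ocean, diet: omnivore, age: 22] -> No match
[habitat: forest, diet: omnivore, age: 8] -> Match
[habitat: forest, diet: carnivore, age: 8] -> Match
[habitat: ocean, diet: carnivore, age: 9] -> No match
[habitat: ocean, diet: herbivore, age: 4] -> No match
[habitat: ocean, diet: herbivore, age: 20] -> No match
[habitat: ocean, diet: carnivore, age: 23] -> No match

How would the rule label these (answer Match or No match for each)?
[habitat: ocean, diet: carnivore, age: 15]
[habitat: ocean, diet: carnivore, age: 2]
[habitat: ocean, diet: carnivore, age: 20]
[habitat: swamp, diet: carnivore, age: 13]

Every 'Match' example satisfies: habitat is not ocean. None of the 'No match' examples do.
[habitat: ocean, diet: carnivore, age: 15]: No match (habitat is ocean). [habitat: ocean, diet: carnivore, age: 2]: No match (habitat is ocean). [habitat: ocean, diet: carnivore, age: 20]: No match (habitat is ocean). [habitat: swamp, diet: carnivore, age: 13]: Match (habitat is swamp).

No match, No match, No match, Match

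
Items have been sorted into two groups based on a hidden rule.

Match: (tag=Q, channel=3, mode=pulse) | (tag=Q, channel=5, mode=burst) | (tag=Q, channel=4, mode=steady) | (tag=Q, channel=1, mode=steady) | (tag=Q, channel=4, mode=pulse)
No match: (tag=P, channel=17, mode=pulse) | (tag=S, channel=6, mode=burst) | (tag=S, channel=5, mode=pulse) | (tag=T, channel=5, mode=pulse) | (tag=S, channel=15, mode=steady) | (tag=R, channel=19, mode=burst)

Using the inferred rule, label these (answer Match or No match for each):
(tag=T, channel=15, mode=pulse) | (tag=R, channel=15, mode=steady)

No match, No match

Every 'Match' example satisfies: tag is Q. None of the 'No match' examples do.
(tag=T, channel=15, mode=pulse): No match (tag is T).
(tag=R, channel=15, mode=steady): No match (tag is R).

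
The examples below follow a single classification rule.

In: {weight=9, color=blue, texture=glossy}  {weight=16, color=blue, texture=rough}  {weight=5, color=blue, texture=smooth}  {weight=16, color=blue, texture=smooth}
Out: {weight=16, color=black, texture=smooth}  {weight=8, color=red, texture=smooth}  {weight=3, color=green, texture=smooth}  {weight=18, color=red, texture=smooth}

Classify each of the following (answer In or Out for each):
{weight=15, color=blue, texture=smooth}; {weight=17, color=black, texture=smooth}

The pattern is that an item is 'In' exactly when: color is blue.
{weight=15, color=blue, texture=smooth} — color is blue, hence In.
{weight=17, color=black, texture=smooth} — color is black, hence Out.

In, Out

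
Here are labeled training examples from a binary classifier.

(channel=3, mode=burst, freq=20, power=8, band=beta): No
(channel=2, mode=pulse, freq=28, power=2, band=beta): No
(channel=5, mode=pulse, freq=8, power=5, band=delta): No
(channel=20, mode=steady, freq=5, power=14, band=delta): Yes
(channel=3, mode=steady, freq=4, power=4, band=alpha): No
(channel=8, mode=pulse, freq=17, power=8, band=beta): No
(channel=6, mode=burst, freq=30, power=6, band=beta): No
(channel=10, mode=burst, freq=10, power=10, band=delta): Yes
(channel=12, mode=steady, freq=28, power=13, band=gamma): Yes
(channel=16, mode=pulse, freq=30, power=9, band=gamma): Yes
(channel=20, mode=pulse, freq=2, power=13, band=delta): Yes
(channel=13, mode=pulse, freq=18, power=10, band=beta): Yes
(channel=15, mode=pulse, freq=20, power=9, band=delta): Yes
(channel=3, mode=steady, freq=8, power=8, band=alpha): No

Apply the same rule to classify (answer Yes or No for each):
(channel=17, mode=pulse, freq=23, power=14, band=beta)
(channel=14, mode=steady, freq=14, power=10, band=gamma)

Yes, Yes

The rule appears to be: power ≥ 9.
(channel=17, mode=pulse, freq=23, power=14, band=beta): Yes (power = 14). (channel=14, mode=steady, freq=14, power=10, band=gamma): Yes (power = 10).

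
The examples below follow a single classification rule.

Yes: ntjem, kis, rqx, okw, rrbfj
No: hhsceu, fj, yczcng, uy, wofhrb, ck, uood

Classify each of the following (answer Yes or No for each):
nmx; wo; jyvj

Yes, No, No

Every 'Yes' example satisfies: odd length. None of the 'No' examples do.
nmx — length 3, hence Yes. wo — length 2, hence No. jyvj — length 4, hence No.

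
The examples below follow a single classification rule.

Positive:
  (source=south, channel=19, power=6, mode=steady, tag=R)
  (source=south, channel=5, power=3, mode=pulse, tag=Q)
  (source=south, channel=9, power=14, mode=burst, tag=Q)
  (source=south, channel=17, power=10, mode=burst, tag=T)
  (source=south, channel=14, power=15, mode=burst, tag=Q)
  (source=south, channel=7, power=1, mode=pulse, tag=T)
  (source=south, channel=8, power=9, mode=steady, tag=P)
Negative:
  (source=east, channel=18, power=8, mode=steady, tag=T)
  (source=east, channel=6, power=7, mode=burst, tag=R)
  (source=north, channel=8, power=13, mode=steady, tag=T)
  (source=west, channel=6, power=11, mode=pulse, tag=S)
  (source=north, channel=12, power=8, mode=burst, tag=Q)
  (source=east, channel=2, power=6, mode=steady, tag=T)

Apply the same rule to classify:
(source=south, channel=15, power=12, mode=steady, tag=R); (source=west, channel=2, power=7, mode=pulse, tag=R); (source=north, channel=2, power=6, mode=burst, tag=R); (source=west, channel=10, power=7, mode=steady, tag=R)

Positive, Negative, Negative, Negative

Rule: source is south. This holds for each 'Positive' example and fails for each 'Negative' one.
(source=south, channel=15, power=12, mode=steady, tag=R) → source is south → Positive.
(source=west, channel=2, power=7, mode=pulse, tag=R) → source is west → Negative.
(source=north, channel=2, power=6, mode=burst, tag=R) → source is north → Negative.
(source=west, channel=10, power=7, mode=steady, tag=R) → source is west → Negative.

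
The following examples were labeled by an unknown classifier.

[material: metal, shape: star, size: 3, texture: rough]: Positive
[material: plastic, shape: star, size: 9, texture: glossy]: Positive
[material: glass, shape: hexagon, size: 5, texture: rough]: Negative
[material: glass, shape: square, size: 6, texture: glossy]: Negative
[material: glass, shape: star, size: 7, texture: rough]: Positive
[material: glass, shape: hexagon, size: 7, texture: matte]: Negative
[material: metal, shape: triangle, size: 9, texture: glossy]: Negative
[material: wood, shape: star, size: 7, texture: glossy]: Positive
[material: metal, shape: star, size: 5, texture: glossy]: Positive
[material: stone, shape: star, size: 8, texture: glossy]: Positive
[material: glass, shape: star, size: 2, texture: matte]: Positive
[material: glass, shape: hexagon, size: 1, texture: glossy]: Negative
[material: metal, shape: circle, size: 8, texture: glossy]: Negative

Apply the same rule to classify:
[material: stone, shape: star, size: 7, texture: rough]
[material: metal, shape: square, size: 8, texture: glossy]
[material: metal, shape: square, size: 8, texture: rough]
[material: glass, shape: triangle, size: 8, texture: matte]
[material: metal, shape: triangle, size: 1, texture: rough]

The simplest hypothesis consistent with all the labels is: shape is star.
[material: stone, shape: star, size: 7, texture: rough]: Positive (shape is star). [material: metal, shape: square, size: 8, texture: glossy]: Negative (shape is square). [material: metal, shape: square, size: 8, texture: rough]: Negative (shape is square). [material: glass, shape: triangle, size: 8, texture: matte]: Negative (shape is triangle). [material: metal, shape: triangle, size: 1, texture: rough]: Negative (shape is triangle).

Positive, Negative, Negative, Negative, Negative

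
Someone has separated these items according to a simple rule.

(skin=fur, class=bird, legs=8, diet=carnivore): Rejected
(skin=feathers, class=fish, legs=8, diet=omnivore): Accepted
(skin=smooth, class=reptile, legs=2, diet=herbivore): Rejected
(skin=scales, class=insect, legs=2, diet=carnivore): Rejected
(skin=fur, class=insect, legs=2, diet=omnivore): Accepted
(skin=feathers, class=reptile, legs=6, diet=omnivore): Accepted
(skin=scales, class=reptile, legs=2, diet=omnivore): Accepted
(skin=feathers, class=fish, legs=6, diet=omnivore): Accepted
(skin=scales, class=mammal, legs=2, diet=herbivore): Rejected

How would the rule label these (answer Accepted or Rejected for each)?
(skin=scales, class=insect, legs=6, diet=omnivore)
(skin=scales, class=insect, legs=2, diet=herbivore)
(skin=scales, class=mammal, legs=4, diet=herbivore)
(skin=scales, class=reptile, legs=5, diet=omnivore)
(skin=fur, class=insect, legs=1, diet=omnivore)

'Accepted' ⟺ diet is omnivore.
(skin=scales, class=insect, legs=6, diet=omnivore): Accepted (diet is omnivore).
(skin=scales, class=insect, legs=2, diet=herbivore): Rejected (diet is herbivore).
(skin=scales, class=mammal, legs=4, diet=herbivore): Rejected (diet is herbivore).
(skin=scales, class=reptile, legs=5, diet=omnivore): Accepted (diet is omnivore).
(skin=fur, class=insect, legs=1, diet=omnivore): Accepted (diet is omnivore).

Accepted, Rejected, Rejected, Accepted, Accepted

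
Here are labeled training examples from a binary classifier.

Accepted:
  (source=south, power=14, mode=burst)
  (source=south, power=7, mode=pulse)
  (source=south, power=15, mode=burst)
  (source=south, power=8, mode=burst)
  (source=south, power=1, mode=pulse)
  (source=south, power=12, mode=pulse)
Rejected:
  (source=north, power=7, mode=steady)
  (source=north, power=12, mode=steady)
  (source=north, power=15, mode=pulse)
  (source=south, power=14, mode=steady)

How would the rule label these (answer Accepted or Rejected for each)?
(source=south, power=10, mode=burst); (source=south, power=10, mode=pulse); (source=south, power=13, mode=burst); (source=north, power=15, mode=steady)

Accepted, Accepted, Accepted, Rejected

'Accepted' ⟺ source is south AND mode is not steady.
Accepted: (source=south, power=10, mode=burst), since source is south, mode is burst. Accepted: (source=south, power=10, mode=pulse), since source is south, mode is pulse. Accepted: (source=south, power=13, mode=burst), since source is south, mode is burst. Rejected: (source=north, power=15, mode=steady), since source is north, mode is steady.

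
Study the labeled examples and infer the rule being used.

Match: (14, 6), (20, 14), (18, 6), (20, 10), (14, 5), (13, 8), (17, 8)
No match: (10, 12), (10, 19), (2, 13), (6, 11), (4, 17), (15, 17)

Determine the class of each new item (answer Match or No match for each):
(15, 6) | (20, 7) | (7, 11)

Match, Match, No match

The pattern is that an item is 'Match' exactly when: first > second.
(15, 6) — 15 > 6, hence Match.
(20, 7) — 20 > 7, hence Match.
(7, 11) — 7 < 11, hence No match.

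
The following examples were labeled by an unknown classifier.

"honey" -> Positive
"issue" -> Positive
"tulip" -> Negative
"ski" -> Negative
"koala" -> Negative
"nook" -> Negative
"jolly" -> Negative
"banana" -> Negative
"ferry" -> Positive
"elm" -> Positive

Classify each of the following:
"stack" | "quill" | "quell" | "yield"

Negative, Negative, Positive, Positive

The distinguishing property — contains 'e' — holds for all the 'Positive' cases and none of the 'Negative' cases.
"stack" → no 'e' → Negative.
"quill" → no 'e' → Negative.
"quell" → has 'e' → Positive.
"yield" → has 'e' → Positive.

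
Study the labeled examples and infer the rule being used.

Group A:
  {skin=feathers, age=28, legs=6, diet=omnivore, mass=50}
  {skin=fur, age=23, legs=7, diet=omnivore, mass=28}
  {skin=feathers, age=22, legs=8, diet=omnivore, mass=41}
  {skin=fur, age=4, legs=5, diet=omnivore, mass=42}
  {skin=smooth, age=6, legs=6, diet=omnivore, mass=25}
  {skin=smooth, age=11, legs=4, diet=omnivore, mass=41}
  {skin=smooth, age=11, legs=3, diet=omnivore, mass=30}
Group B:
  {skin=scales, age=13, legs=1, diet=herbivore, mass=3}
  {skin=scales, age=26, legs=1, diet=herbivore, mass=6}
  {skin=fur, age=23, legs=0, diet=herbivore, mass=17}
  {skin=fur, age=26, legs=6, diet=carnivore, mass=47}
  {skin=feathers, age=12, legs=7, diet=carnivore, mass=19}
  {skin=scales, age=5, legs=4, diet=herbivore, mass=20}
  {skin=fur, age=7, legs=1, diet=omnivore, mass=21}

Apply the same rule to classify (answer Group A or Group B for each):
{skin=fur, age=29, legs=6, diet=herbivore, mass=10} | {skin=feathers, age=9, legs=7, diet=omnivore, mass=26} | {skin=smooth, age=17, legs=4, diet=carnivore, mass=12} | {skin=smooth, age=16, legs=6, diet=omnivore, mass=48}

The pattern is that an item is 'Group A' exactly when: diet is omnivore AND legs ≥ 3.
{skin=fur, age=29, legs=6, diet=herbivore, mass=10} → diet is herbivore, legs = 6 → Group B.
{skin=feathers, age=9, legs=7, diet=omnivore, mass=26} → diet is omnivore, legs = 7 → Group A.
{skin=smooth, age=17, legs=4, diet=carnivore, mass=12} → diet is carnivore, legs = 4 → Group B.
{skin=smooth, age=16, legs=6, diet=omnivore, mass=48} → diet is omnivore, legs = 6 → Group A.

Group B, Group A, Group B, Group A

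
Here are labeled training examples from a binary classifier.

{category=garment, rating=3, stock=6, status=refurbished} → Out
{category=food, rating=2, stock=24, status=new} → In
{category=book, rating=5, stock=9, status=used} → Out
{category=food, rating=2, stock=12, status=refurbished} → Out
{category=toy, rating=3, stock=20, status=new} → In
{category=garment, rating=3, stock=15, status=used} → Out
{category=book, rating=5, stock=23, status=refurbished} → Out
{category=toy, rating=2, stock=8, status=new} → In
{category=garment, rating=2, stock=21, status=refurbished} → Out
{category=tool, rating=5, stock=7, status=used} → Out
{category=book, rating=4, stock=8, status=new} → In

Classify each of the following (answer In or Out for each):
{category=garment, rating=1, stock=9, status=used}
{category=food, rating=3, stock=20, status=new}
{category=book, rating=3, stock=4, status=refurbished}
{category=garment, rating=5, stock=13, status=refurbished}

All 'In' examples share one property — status is new — and every 'Out' example lacks it.
{category=garment, rating=1, stock=9, status=used} → status is used → Out.
{category=food, rating=3, stock=20, status=new} → status is new → In.
{category=book, rating=3, stock=4, status=refurbished} → status is refurbished → Out.
{category=garment, rating=5, stock=13, status=refurbished} → status is refurbished → Out.

Out, In, Out, Out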